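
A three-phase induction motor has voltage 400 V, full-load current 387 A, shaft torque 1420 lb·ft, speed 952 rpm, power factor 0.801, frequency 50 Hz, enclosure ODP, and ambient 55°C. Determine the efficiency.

89.4 %

τ = 1420 lb·ft × 1.356 = 1926 N·m
ω = 2π × 952/60 = 99.69 rad/s; P_out = τω = 1926 × 99.69 = 192003 W
P_in = √3·V_L·I_L·cosφ = 1.732 × 400 × 387 × 0.801 = 214759 W
η = P_out / P_in = 192003 / 214759 = 0.894 = 89.4%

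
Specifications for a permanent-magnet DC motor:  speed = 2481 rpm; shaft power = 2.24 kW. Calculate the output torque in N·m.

8.62 N·m

ω = 2π × 2481/60 = 259.8 rad/s
τ = P/ω = 2240/259.8 = 8.62 N·m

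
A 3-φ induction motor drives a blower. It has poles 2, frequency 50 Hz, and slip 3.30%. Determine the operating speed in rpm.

2901 rpm

n_s = 120f/p = 120×50/2 = 3000 rpm
n = n_s(1 − s) = 3000 × (1 − 0.033) = 2901 rpm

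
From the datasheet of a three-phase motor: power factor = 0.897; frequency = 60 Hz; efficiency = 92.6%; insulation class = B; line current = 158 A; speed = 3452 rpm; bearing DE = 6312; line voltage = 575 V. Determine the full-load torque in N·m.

P_in = √3·V·I·cosφ = 1.732 × 575 × 158 × 0.897 = 141145 W
P_out = η·P_in = 0.926 × 141145 = 130700 W
n = 3452 rpm
ω = 2π×3452/60 = 361.5 rad/s
τ = P_out/ω = 130700/361.5 = 362 N·m

362 N·m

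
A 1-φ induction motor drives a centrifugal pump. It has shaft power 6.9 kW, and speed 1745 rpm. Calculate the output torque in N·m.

37.8 N·m

ω = 2π × 1745/60 = 182.7 rad/s
τ = P/ω = 6900/182.7 = 37.8 N·m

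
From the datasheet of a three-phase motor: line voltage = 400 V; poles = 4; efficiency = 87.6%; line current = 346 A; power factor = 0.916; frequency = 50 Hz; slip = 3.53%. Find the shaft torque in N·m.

1270 N·m

P_in = √3·V·I·cosφ = 1.732 × 400 × 346 × 0.916 = 219573 W
P_out = η·P_in = 0.876 × 219573 = 192346 W
n_s = 120×50/4 = 1500 rpm; n = 1500×(1−0.0353) = 1447 rpm
ω = 2π×1447/60 = 151.5 rad/s
τ = P_out/ω = 192346/151.5 = 1270 N·m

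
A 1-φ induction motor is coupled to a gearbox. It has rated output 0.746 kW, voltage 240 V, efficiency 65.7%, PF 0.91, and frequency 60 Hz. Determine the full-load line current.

5.2 A

P_out = 0.746 kW = 746 W
P_in = P_out / η = 746 / 0.657 = 1135 W
I = P_in / (V·cosφ) = 1135 / (240 × 0.91) = 5.2 A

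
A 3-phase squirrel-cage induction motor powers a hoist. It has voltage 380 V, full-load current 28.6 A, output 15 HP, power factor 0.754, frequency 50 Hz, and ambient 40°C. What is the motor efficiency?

78.8 %

P_out = 15 × 746 = 11190 W
P_in = √3·V_L·I_L·cosφ = 1.732 × 380 × 28.6 × 0.754 = 14193 W
η = P_out / P_in = 11190 / 14193 = 0.788 = 78.8%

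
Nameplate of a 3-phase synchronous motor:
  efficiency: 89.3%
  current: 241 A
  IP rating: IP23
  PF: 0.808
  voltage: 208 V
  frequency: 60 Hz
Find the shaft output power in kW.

P_in = √3·V·I·cosφ = 1.732 × 208 × 241 × 0.808 = 70152 W
P_out = η·P_in = 0.893 × 70152 = 62646 W

62.6 kW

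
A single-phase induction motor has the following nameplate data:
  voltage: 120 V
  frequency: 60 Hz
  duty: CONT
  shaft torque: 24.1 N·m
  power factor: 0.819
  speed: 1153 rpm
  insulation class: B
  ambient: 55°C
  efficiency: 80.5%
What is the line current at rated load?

ω = 2π×1153/60 = 120.7 rad/s; P_out = τω = 24.1 × 120.7 = 2909 W
P_in = P_out / η = 2909 / 0.805 = 3614 W
I = P_in / (V·cosφ) = 3614 / (120 × 0.819) = 36.8 A

36.8 A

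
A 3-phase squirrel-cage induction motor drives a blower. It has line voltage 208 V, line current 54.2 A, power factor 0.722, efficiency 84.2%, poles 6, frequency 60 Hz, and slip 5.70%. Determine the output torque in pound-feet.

P_in = √3·V·I·cosφ = 1.732 × 208 × 54.2 × 0.722 = 14098 W
P_out = η·P_in = 0.842 × 14098 = 11871 W
n_s = 120×60/6 = 1200 rpm; n = 1200×(1−0.057) = 1132 rpm
ω = 2π×1132/60 = 118.5 rad/s
τ = P_out/ω = 11871/118.5 = 100.2 N·m
In lb·ft: 100.2/1.356 = 73.9 lb·ft

73.9 lb·ft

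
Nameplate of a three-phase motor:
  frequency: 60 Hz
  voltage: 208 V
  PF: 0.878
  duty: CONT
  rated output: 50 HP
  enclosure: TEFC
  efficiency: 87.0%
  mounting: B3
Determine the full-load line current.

136 A

P_out = 50 × 746 = 37300 W
P_in = P_out / η = 37300 / 0.870 = 42874 W
I_L = P_in / (√3·V_L·cosφ) = 42874 / (1.732 × 208 × 0.878) = 136 A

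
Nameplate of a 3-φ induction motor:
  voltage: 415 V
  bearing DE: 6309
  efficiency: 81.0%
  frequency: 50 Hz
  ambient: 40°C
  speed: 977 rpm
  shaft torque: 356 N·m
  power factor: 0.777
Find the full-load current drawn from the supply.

80.5 A

ω = 2π×977/60 = 102.3 rad/s; P_out = τω = 356 × 102.3 = 36419 W
P_in = P_out / η = 36419 / 0.810 = 44962 W
I_L = P_in / (√3·V_L·cosφ) = 44962 / (1.732 × 415 × 0.777) = 80.5 A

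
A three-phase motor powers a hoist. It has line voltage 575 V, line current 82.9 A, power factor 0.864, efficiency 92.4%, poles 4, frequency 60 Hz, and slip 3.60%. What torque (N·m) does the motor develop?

P_in = √3·V·I·cosφ = 1.732 × 575 × 82.9 × 0.864 = 71332 W
P_out = η·P_in = 0.924 × 71332 = 65911 W
n_s = 120×60/4 = 1800 rpm; n = 1800×(1−0.036) = 1735 rpm
ω = 2π×1735/60 = 181.7 rad/s
τ = P_out/ω = 65911/181.7 = 363 N·m

363 N·m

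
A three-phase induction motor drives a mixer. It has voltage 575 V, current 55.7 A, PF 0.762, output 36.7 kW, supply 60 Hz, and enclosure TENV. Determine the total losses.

5570 W

P_in = √3·V·I·cosφ = 1.732×575×55.7×0.762 = 42269 W
P_out = 36700 W
Losses = P_in − P_out = 42269 − 36700 = 5569 W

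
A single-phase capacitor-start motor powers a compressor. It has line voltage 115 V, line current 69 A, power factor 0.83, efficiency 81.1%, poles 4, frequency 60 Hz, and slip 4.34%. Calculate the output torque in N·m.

P_in = V·I·cosφ = 115 × 69 × 0.83 = 6586 W
P_out = η·P_in = 0.811 × 6586 = 5341 W
n_s = 120×60/4 = 1800 rpm; n = 1800×(1−0.0434) = 1722 rpm
ω = 2π×1722/60 = 180.3 rad/s
τ = P_out/ω = 5341/180.3 = 29.6 N·m

29.6 N·m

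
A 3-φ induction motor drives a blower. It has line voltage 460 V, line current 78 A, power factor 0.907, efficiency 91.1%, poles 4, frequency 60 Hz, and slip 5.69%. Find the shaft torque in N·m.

P_in = √3·V·I·cosφ = 1.732 × 460 × 78 × 0.907 = 56365 W
P_out = η·P_in = 0.911 × 56365 = 51349 W
n_s = 120×60/4 = 1800 rpm; n = 1800×(1−0.0569) = 1698 rpm
ω = 2π×1698/60 = 177.8 rad/s
τ = P_out/ω = 51349/177.8 = 289 N·m

289 N·m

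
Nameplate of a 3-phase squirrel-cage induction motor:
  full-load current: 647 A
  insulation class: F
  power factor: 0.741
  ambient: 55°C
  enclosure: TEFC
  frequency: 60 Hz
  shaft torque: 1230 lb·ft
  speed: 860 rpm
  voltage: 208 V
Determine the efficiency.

87.0 %

τ = 1230 lb·ft × 1.356 = 1668 N·m
ω = 2π × 860/60 = 90.06 rad/s; P_out = τω = 1668 × 90.06 = 150220 W
P_in = √3·V_L·I_L·cosφ = 1.732 × 208 × 647 × 0.741 = 172716 W
η = P_out / P_in = 150220 / 172716 = 0.870 = 87.0%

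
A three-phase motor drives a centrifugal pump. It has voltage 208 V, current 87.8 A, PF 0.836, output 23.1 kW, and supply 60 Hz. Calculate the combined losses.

P_in = √3·V·I·cosφ = 1.732×208×87.8×0.836 = 26443 W
P_out = 23100 W
Losses = P_in − P_out = 26443 − 23100 = 3343 W

3340 W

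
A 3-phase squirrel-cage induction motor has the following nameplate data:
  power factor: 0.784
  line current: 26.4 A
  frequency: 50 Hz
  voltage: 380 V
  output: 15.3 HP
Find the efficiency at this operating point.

P_out = 15.3 × 746 = 11414 W
P_in = √3·V_L·I_L·cosφ = 1.732 × 380 × 26.4 × 0.784 = 13622 W
η = P_out / P_in = 11414 / 13622 = 0.838 = 83.8%

83.8 %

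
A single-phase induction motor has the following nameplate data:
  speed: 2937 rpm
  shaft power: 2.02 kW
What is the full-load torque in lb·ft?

ω = 2π × 2937/60 = 307.6 rad/s
τ = P/ω = 2020/307.6 = 6.567 N·m
In lb·ft: 6.567/1.356 = 4.84 lb·ft

4.84 lb·ft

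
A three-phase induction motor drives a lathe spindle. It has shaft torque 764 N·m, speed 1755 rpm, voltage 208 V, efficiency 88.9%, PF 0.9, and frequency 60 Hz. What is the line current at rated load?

ω = 2π×1755/60 = 183.8 rad/s; P_out = τω = 764 × 183.8 = 140423 W
P_in = P_out / η = 140423 / 0.889 = 157956 W
I_L = P_in / (√3·V_L·cosφ) = 157956 / (1.732 × 208 × 0.9) = 487 A

487 A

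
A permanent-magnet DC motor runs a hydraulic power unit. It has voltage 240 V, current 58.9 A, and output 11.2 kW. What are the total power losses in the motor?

P_in = V·I = 240×58.9 = 14136 W
P_out = 11200 W
Losses = P_in − P_out = 14136 − 11200 = 2936 W

2.94 kW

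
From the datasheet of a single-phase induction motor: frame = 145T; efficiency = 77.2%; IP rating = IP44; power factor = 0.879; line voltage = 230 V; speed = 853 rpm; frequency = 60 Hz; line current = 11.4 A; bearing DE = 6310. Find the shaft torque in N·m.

19.9 N·m

P_in = V·I·cosφ = 230 × 11.4 × 0.879 = 2305 W
P_out = η·P_in = 0.772 × 2305 = 1779 W
n = 853 rpm
ω = 2π×853/60 = 89.33 rad/s
τ = P_out/ω = 1779/89.33 = 19.9 N·m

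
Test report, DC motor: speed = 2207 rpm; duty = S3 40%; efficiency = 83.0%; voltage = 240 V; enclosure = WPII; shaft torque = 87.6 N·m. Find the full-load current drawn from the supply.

ω = 2π×2207/60 = 231.1 rad/s; P_out = τω = 87.6 × 231.1 = 20244 W
P_in = P_out / η = 20244 / 0.830 = 24390 W
I = P_in / V = 24390 / 240 = 102 A

102 A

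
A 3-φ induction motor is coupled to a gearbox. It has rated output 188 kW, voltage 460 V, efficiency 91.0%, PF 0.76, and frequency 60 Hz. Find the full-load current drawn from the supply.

P_out = 188 kW = 188000 W
P_in = P_out / η = 188000 / 0.910 = 206593 W
I_L = P_in / (√3·V_L·cosφ) = 206593 / (1.732 × 460 × 0.76) = 341 A

341 A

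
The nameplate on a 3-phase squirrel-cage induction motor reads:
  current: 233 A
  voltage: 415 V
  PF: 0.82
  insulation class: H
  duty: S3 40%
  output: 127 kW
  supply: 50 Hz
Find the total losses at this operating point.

P_in = √3·V·I·cosφ = 1.732×415×233×0.82 = 137330 W
P_out = 127000 W
Losses = P_in − P_out = 137330 − 127000 = 10330 W

10.3 kW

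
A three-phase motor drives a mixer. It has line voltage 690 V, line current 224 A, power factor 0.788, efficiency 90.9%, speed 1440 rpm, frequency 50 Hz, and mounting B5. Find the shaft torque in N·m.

1270 N·m

P_in = √3·V·I·cosφ = 1.732 × 690 × 224 × 0.788 = 210946 W
P_out = η·P_in = 0.909 × 210946 = 191750 W
n = 1440 rpm
ω = 2π×1440/60 = 150.8 rad/s
τ = P_out/ω = 191750/150.8 = 1270 N·m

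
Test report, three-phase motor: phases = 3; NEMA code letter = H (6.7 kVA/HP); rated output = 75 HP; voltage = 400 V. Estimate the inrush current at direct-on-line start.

725 A

S_LR = 6.7 × 75 = 502.5 kVA
I_LR = S_LR/(√3·V_L) = 502500/(1.732×400) = 725 A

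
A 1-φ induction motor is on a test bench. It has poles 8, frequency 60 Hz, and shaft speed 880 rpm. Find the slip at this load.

2.22 %

n_s = 120f/p = 120×60/8 = 900 rpm
s = (n_s − n)/n_s = (900 − 880)/900 = 0.0222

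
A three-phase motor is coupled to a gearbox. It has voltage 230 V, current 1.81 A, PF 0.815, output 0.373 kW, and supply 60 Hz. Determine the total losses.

215 W

P_in = √3·V·I·cosφ = 1.732×230×1.81×0.815 = 588 W
P_out = 373 W
Losses = P_in − P_out = 588 − 373 = 215 W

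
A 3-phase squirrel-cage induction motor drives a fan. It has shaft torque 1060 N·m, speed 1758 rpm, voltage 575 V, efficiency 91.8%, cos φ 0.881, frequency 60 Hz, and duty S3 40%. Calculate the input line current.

ω = 2π×1758/60 = 184.1 rad/s; P_out = τω = 1060 × 184.1 = 195146 W
P_in = P_out / η = 195146 / 0.918 = 212577 W
I_L = P_in / (√3·V_L·cosφ) = 212577 / (1.732 × 575 × 0.881) = 242 A

242 A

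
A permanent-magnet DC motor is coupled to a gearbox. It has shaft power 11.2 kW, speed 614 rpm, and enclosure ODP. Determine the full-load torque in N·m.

ω = 2π × 614/60 = 64.3 rad/s
τ = P/ω = 11200/64.3 = 174 N·m

174 N·m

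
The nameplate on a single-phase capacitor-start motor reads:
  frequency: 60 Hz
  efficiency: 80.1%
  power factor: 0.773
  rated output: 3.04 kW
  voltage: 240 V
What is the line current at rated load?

20.5 A

P_out = 3.04 kW = 3040 W
P_in = P_out / η = 3040 / 0.801 = 3795 W
I = P_in / (V·cosφ) = 3795 / (240 × 0.773) = 20.5 A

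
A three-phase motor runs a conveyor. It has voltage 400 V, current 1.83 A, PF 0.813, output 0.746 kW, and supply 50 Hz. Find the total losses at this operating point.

285 W

P_in = √3·V·I·cosφ = 1.732×400×1.83×0.813 = 1031 W
P_out = 746 W
Losses = P_in − P_out = 1031 − 746 = 285 W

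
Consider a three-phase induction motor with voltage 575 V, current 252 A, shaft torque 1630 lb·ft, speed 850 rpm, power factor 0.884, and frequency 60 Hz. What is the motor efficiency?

τ = 1630 lb·ft × 1.356 = 2210 N·m
ω = 2π × 850/60 = 89.01 rad/s; P_out = τω = 2210 × 89.01 = 196712 W
P_in = √3·V_L·I_L·cosφ = 1.732 × 575 × 252 × 0.884 = 221855 W
η = P_out / P_in = 196712 / 221855 = 0.887 = 88.7%

88.7 %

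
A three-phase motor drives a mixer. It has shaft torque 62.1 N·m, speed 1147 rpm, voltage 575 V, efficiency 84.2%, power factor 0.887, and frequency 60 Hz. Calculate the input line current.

10 A

ω = 2π×1147/60 = 120.1 rad/s; P_out = τω = 62.1 × 120.1 = 7458 W
P_in = P_out / η = 7458 / 0.842 = 8857 W
I_L = P_in / (√3·V_L·cosφ) = 8857 / (1.732 × 575 × 0.887) = 10 A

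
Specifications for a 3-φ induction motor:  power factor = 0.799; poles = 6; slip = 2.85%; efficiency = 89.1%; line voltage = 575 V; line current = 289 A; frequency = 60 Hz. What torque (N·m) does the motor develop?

1680 N·m

P_in = √3·V·I·cosφ = 1.732 × 575 × 289 × 0.799 = 229964 W
P_out = η·P_in = 0.891 × 229964 = 204898 W
n_s = 120×60/6 = 1200 rpm; n = 1200×(1−0.0285) = 1166 rpm
ω = 2π×1166/60 = 122.1 rad/s
τ = P_out/ω = 204898/122.1 = 1680 N·m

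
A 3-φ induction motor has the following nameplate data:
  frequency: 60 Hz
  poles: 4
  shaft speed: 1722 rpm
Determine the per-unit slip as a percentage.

4.33 %

n_s = 120f/p = 120×60/4 = 1800 rpm
s = (n_s − n)/n_s = (1800 − 1722)/1800 = 0.0433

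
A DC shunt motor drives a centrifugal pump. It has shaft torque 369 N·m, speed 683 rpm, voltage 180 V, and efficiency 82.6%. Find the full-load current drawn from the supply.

178 A

ω = 2π×683/60 = 71.52 rad/s; P_out = τω = 369 × 71.52 = 26391 W
P_in = P_out / η = 26391 / 0.826 = 31950 W
I = P_in / V = 31950 / 180 = 178 A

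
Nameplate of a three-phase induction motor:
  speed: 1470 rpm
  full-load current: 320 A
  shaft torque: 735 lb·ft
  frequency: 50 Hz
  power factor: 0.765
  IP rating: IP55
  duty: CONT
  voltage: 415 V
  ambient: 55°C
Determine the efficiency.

87.2 %

τ = 735 lb·ft × 1.356 = 996.7 N·m
ω = 2π × 1470/60 = 153.9 rad/s; P_out = τω = 996.7 × 153.9 = 153392 W
P_in = √3·V_L·I_L·cosφ = 1.732 × 415 × 320 × 0.765 = 175957 W
η = P_out / P_in = 153392 / 175957 = 0.872 = 87.2%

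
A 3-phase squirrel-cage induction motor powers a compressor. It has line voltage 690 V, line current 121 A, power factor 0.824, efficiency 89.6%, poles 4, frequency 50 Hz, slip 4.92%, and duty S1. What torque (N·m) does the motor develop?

715 N·m

P_in = √3·V·I·cosφ = 1.732 × 690 × 121 × 0.824 = 119154 W
P_out = η·P_in = 0.896 × 119154 = 106762 W
n_s = 120×50/4 = 1500 rpm; n = 1500×(1−0.0492) = 1426 rpm
ω = 2π×1426/60 = 149.3 rad/s
τ = P_out/ω = 106762/149.3 = 715 N·m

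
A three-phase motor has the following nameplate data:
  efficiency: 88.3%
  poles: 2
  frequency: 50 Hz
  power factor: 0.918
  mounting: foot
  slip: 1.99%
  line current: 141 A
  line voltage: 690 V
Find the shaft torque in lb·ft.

327 lb·ft

P_in = √3·V·I·cosφ = 1.732 × 690 × 141 × 0.918 = 154689 W
P_out = η·P_in = 0.883 × 154689 = 136590 W
n_s = 120×50/2 = 3000 rpm; n = 3000×(1−0.0199) = 2940 rpm
ω = 2π×2940/60 = 307.9 rad/s
τ = P_out/ω = 136590/307.9 = 443.6 N·m
In lb·ft: 443.6/1.356 = 327 lb·ft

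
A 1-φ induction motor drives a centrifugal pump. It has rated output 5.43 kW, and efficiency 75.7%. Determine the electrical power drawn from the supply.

7.17 kW

P_out = 5430 W
P_in = P_out/η = 5430/0.757 = 7173 W = 7.17 kW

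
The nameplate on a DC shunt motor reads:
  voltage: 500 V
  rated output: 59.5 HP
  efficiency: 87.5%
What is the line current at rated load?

P_out = 59.5 × 746 = 44387 W
P_in = P_out / η = 44387 / 0.875 = 50728 W
I = P_in / V = 50728 / 500 = 101 A

101 A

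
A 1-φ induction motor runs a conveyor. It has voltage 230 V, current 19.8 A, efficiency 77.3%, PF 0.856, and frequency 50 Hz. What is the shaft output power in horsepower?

4.04 HP

P_in = V·I·cosφ = 230 × 19.8 × 0.856 = 3898 W
P_out = η·P_in = 0.773 × 3898 = 3013 W
= 3013/746 = 4.04 HP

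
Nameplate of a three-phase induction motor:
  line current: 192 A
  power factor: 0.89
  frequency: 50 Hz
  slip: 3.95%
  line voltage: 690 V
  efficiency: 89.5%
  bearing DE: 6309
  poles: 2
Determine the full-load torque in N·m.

606 N·m

P_in = √3·V·I·cosφ = 1.732 × 690 × 192 × 0.89 = 204215 W
P_out = η·P_in = 0.895 × 204215 = 182772 W
n_s = 120×50/2 = 3000 rpm; n = 3000×(1−0.0395) = 2882 rpm
ω = 2π×2882/60 = 301.8 rad/s
τ = P_out/ω = 182772/301.8 = 606 N·m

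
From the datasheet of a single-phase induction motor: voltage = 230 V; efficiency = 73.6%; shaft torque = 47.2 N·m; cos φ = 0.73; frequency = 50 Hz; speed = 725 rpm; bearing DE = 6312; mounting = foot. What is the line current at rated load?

29 A

ω = 2π×725/60 = 75.92 rad/s; P_out = τω = 47.2 × 75.92 = 3583 W
P_in = P_out / η = 3583 / 0.736 = 4868 W
I = P_in / (V·cosφ) = 4868 / (230 × 0.73) = 29 A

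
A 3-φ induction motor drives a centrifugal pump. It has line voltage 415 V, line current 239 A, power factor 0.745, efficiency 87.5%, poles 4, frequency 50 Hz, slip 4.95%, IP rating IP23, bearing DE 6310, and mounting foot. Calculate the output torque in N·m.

750 N·m

P_in = √3·V·I·cosφ = 1.732 × 415 × 239 × 0.745 = 127982 W
P_out = η·P_in = 0.875 × 127982 = 111984 W
n_s = 120×50/4 = 1500 rpm; n = 1500×(1−0.0495) = 1426 rpm
ω = 2π×1426/60 = 149.3 rad/s
τ = P_out/ω = 111984/149.3 = 750 N·m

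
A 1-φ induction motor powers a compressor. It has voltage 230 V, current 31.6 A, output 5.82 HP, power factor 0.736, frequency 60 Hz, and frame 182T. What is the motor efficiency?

P_out = 5.82 × 746 = 4342 W
P_in = V·I·cosφ = 230 × 31.6 × 0.736 = 5349 W
η = P_out / P_in = 4342 / 5349 = 0.812 = 81.2%

81.2 %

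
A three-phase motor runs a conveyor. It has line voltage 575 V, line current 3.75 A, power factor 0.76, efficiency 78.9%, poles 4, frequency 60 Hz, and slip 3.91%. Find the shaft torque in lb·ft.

P_in = √3·V·I·cosφ = 1.732 × 575 × 3.75 × 0.76 = 2838 W
P_out = η·P_in = 0.789 × 2838 = 2239 W
n_s = 120×60/4 = 1800 rpm; n = 1800×(1−0.0391) = 1730 rpm
ω = 2π×1730/60 = 181.2 rad/s
τ = P_out/ω = 2239/181.2 = 12.36 N·m
In lb·ft: 12.36/1.356 = 9.12 lb·ft

9.12 lb·ft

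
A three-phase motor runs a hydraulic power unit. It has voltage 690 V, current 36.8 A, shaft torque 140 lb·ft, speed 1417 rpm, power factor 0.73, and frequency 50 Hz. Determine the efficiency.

τ = 140 lb·ft × 1.356 = 189.8 N·m
ω = 2π × 1417/60 = 148.4 rad/s; P_out = τω = 189.8 × 148.4 = 28166 W
P_in = √3·V_L·I_L·cosφ = 1.732 × 690 × 36.8 × 0.73 = 32105 W
η = P_out / P_in = 28166 / 32105 = 0.877 = 87.7%

87.7 %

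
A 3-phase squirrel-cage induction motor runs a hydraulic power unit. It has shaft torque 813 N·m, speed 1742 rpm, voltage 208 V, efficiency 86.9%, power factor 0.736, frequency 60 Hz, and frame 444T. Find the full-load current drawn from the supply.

644 A

ω = 2π×1742/60 = 182.4 rad/s; P_out = τω = 813 × 182.4 = 148291 W
P_in = P_out / η = 148291 / 0.869 = 170646 W
I_L = P_in / (√3·V_L·cosφ) = 170646 / (1.732 × 208 × 0.736) = 644 A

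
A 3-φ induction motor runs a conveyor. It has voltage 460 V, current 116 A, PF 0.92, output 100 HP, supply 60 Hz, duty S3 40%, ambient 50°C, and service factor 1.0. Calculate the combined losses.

10.4 kW

P_in = √3·V·I·cosφ = 1.732×460×116×0.92 = 85026 W
P_out = 100×746 = 74600 W
Losses = P_in − P_out = 85026 − 74600 = 10426 W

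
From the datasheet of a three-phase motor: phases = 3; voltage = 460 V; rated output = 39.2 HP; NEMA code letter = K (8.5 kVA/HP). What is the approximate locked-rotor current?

418 A

S_LR = 8.5 × 39.2 = 333.2 kVA
I_LR = S_LR/(√3·V_L) = 333200/(1.732×460) = 418 A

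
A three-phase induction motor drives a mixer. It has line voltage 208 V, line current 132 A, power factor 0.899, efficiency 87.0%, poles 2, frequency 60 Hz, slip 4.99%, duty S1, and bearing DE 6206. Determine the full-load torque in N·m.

104 N·m

P_in = √3·V·I·cosφ = 1.732 × 208 × 132 × 0.899 = 42751 W
P_out = η·P_in = 0.87 × 42751 = 37193 W
n_s = 120×60/2 = 3600 rpm; n = 3600×(1−0.0499) = 3420 rpm
ω = 2π×3420/60 = 358.1 rad/s
τ = P_out/ω = 37193/358.1 = 104 N·m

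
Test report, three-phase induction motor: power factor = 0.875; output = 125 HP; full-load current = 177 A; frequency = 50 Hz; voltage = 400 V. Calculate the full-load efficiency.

86.9 %

P_out = 125 × 746 = 93250 W
P_in = √3·V_L·I_L·cosφ = 1.732 × 400 × 177 × 0.875 = 107297 W
η = P_out / P_in = 93250 / 107297 = 0.869 = 86.9%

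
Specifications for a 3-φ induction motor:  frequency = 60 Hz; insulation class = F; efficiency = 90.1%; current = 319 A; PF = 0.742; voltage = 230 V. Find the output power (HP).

P_in = √3·V·I·cosφ = 1.732 × 230 × 319 × 0.742 = 94291 W
P_out = η·P_in = 0.901 × 94291 = 84956 W
= 84956/746 = 114 HP

114 HP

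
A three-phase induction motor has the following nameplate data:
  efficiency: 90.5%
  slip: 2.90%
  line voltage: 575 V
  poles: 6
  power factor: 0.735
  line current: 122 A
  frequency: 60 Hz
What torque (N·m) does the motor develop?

662 N·m

P_in = √3·V·I·cosφ = 1.732 × 575 × 122 × 0.735 = 89302 W
P_out = η·P_in = 0.905 × 89302 = 80818 W
n_s = 120×60/6 = 1200 rpm; n = 1200×(1−0.029) = 1165 rpm
ω = 2π×1165/60 = 122 rad/s
τ = P_out/ω = 80818/122 = 662 N·m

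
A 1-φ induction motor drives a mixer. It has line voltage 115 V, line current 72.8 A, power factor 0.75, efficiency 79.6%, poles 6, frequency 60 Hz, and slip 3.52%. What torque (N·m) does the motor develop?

41.2 N·m

P_in = V·I·cosφ = 115 × 72.8 × 0.75 = 6279 W
P_out = η·P_in = 0.796 × 6279 = 4998 W
n_s = 120×60/6 = 1200 rpm; n = 1200×(1−0.0352) = 1158 rpm
ω = 2π×1158/60 = 121.3 rad/s
τ = P_out/ω = 4998/121.3 = 41.2 N·m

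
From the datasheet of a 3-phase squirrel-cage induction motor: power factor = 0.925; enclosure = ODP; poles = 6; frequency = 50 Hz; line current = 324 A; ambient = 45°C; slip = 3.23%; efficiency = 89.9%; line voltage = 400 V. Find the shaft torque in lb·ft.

1360 lb·ft

P_in = √3·V·I·cosφ = 1.732 × 400 × 324 × 0.925 = 207632 W
P_out = η·P_in = 0.899 × 207632 = 186661 W
n_s = 120×50/6 = 1000 rpm; n = 1000×(1−0.0323) = 968 rpm
ω = 2π×968/60 = 101.4 rad/s
τ = P_out/ω = 186661/101.4 = 1841 N·m
In lb·ft: 1841/1.356 = 1360 lb·ft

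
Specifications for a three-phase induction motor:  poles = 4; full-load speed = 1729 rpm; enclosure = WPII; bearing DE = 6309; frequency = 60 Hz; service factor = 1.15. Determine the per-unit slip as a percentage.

3.94 %

n_s = 120f/p = 120×60/4 = 1800 rpm
s = (n_s − n)/n_s = (1800 − 1729)/1800 = 0.0394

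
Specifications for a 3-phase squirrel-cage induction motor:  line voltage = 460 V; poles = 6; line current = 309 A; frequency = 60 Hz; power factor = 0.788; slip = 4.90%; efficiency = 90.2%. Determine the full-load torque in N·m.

1460 N·m

P_in = √3·V·I·cosφ = 1.732 × 460 × 309 × 0.788 = 193995 W
P_out = η·P_in = 0.902 × 193995 = 174983 W
n_s = 120×60/6 = 1200 rpm; n = 1200×(1−0.049) = 1141 rpm
ω = 2π×1141/60 = 119.5 rad/s
τ = P_out/ω = 174983/119.5 = 1460 N·m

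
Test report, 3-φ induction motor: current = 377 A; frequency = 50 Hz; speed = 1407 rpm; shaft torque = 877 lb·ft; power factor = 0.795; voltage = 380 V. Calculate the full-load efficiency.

88.8 %

τ = 877 lb·ft × 1.356 = 1189 N·m
ω = 2π × 1407/60 = 147.3 rad/s; P_out = τω = 1189 × 147.3 = 175140 W
P_in = √3·V_L·I_L·cosφ = 1.732 × 380 × 377 × 0.795 = 197260 W
η = P_out / P_in = 175140 / 197260 = 0.888 = 88.8%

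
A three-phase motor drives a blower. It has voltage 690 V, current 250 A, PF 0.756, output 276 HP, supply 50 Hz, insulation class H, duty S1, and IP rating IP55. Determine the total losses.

P_in = √3·V·I·cosφ = 1.732×690×250×0.756 = 225870 W
P_out = 276×746 = 205896 W
Losses = P_in − P_out = 225870 − 205896 = 19974 W

20000 W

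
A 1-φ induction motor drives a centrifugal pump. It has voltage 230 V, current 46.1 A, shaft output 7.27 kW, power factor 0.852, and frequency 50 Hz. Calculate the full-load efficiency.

80.5 %

P_out = 7.27 kW = 7270 W
P_in = V·I·cosφ = 230 × 46.1 × 0.852 = 9034 W
η = P_out / P_in = 7270 / 9034 = 0.805 = 80.5%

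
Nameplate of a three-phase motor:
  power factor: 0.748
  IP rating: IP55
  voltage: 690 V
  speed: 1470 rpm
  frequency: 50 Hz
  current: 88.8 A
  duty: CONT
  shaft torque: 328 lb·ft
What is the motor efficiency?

τ = 328 lb·ft × 1.356 = 444.8 N·m
ω = 2π × 1470/60 = 153.9 rad/s; P_out = τω = 444.8 × 153.9 = 68455 W
P_in = √3·V_L·I_L·cosφ = 1.732 × 690 × 88.8 × 0.748 = 79380 W
η = P_out / P_in = 68455 / 79380 = 0.862 = 86.2%

86.2 %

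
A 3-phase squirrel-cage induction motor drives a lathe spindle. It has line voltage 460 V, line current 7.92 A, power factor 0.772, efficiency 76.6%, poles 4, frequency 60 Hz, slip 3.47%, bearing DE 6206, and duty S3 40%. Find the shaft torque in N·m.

P_in = √3·V·I·cosφ = 1.732 × 460 × 7.92 × 0.772 = 4871 W
P_out = η·P_in = 0.766 × 4871 = 3731 W
n_s = 120×60/4 = 1800 rpm; n = 1800×(1−0.0347) = 1738 rpm
ω = 2π×1738/60 = 182 rad/s
τ = P_out/ω = 3731/182 = 20.5 N·m

20.5 N·m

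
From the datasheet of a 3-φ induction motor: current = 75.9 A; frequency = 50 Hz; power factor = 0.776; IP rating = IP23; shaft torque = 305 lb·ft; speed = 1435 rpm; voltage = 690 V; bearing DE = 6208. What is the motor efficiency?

τ = 305 lb·ft × 1.356 = 413.6 N·m
ω = 2π × 1435/60 = 150.3 rad/s; P_out = τω = 413.6 × 150.3 = 62164 W
P_in = √3·V_L·I_L·cosφ = 1.732 × 690 × 75.9 × 0.776 = 70388 W
η = P_out / P_in = 62164 / 70388 = 0.883 = 88.3%

88.3 %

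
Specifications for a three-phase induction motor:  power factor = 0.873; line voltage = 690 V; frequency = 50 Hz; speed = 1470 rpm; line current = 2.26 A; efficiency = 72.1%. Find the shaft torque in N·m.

P_in = √3·V·I·cosφ = 1.732 × 690 × 2.26 × 0.873 = 2358 W
P_out = η·P_in = 0.721 × 2358 = 1700 W
n = 1470 rpm
ω = 2π×1470/60 = 153.9 rad/s
τ = P_out/ω = 1700/153.9 = 11 N·m

11 N·m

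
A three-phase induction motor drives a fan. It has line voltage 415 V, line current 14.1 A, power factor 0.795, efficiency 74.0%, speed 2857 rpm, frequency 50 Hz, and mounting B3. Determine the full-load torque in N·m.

19.9 N·m

P_in = √3·V·I·cosφ = 1.732 × 415 × 14.1 × 0.795 = 8057 W
P_out = η·P_in = 0.74 × 8057 = 5962 W
n = 2857 rpm
ω = 2π×2857/60 = 299.2 rad/s
τ = P_out/ω = 5962/299.2 = 19.9 N·m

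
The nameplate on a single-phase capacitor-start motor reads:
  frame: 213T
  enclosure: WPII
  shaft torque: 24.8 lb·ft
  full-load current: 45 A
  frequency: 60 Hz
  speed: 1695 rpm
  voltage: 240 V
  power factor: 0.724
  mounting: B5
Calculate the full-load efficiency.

76.3 %

τ = 24.8 lb·ft × 1.356 = 33.63 N·m
ω = 2π × 1695/60 = 177.5 rad/s; P_out = τω = 33.63 × 177.5 = 5969 W
P_in = V·I·cosφ = 240 × 45 × 0.724 = 7819 W
η = P_out / P_in = 5969 / 7819 = 0.763 = 76.3%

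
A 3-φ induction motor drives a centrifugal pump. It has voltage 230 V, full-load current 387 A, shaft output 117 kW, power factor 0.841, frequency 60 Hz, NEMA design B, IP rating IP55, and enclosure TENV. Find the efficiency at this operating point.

90.2 %

P_out = 117 kW = 117000 W
P_in = √3·V_L·I_L·cosφ = 1.732 × 230 × 387 × 0.841 = 129653 W
η = P_out / P_in = 117000 / 129653 = 0.902 = 90.2%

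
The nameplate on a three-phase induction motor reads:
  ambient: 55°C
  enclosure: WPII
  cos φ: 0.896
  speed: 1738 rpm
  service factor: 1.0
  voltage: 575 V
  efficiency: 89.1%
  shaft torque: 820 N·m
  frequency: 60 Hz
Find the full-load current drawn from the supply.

188 A

ω = 2π×1738/60 = 182 rad/s; P_out = τω = 820 × 182 = 149240 W
P_in = P_out / η = 149240 / 0.891 = 167497 W
I_L = P_in / (√3·V_L·cosφ) = 167497 / (1.732 × 575 × 0.896) = 188 A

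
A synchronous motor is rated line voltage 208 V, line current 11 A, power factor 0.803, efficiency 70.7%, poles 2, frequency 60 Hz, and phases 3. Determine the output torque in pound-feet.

P_in = √3·V·I·cosφ = 1.732 × 208 × 11 × 0.803 = 3182 W
P_out = η·P_in = 0.707 × 3182 = 2250 W
n = n_s = 120×60/2 = 3600 rpm (synchronous)
ω = 2π×3600/60 = 377 rad/s
τ = P_out/ω = 2250/377 = 5.968 N·m
In lb·ft: 5.968/1.356 = 4.4 lb·ft

4.4 lb·ft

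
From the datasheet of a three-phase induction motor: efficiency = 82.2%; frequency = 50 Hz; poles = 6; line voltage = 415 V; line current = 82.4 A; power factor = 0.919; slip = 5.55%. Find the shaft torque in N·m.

452 N·m

P_in = √3·V·I·cosφ = 1.732 × 415 × 82.4 × 0.919 = 54430 W
P_out = η·P_in = 0.822 × 54430 = 44741 W
n_s = 120×50/6 = 1000 rpm; n = 1000×(1−0.0555) = 945 rpm
ω = 2π×945/60 = 98.96 rad/s
τ = P_out/ω = 44741/98.96 = 452 N·m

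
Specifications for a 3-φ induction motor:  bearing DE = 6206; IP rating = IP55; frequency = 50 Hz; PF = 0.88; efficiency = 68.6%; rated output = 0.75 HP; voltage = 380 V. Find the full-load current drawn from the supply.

P_out = 0.75 × 746 = 560 W
P_in = P_out / η = 560 / 0.686 = 816 W
I_L = P_in / (√3·V_L·cosφ) = 816 / (1.732 × 380 × 0.88) = 1.41 A

1.41 A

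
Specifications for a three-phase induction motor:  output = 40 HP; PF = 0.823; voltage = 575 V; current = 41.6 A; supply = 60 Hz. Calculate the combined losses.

P_in = √3·V·I·cosφ = 1.732×575×41.6×0.823 = 34096 W
P_out = 40×746 = 29840 W
Losses = P_in − P_out = 34096 − 29840 = 4256 W

4260 W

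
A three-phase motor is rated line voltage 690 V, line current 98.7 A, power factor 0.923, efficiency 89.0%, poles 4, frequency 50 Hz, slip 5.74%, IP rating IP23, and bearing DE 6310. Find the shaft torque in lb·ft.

483 lb·ft

P_in = √3·V·I·cosφ = 1.732 × 690 × 98.7 × 0.923 = 108872 W
P_out = η·P_in = 0.89 × 108872 = 96896 W
n_s = 120×50/4 = 1500 rpm; n = 1500×(1−0.0574) = 1414 rpm
ω = 2π×1414/60 = 148.1 rad/s
τ = P_out/ω = 96896/148.1 = 654.3 N·m
In lb·ft: 654.3/1.356 = 483 lb·ft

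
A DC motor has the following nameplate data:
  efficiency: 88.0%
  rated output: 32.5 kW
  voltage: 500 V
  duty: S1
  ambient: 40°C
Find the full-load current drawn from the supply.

P_out = 32.5 kW = 32500 W
P_in = P_out / η = 32500 / 0.880 = 36932 W
I = P_in / V = 36932 / 500 = 73.9 A

73.9 A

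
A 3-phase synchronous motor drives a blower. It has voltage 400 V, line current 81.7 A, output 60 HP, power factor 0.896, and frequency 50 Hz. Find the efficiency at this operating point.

P_out = 60 × 746 = 44760 W
P_in = √3·V_L·I_L·cosφ = 1.732 × 400 × 81.7 × 0.896 = 50715 W
η = P_out / P_in = 44760 / 50715 = 0.883 = 88.3%

88.3 %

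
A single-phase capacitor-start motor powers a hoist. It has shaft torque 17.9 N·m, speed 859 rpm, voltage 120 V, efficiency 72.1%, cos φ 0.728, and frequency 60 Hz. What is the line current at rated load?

25.6 A

ω = 2π×859/60 = 89.95 rad/s; P_out = τω = 17.9 × 89.95 = 1610 W
P_in = P_out / η = 1610 / 0.721 = 2233 W
I = P_in / (V·cosφ) = 2233 / (120 × 0.728) = 25.6 A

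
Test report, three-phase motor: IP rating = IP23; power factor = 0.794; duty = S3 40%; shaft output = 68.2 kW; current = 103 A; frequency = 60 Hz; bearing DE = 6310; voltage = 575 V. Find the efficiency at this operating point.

83.7 %

P_out = 68.2 kW = 68200 W
P_in = √3·V_L·I_L·cosφ = 1.732 × 575 × 103 × 0.794 = 81447 W
η = P_out / P_in = 68200 / 81447 = 0.837 = 83.7%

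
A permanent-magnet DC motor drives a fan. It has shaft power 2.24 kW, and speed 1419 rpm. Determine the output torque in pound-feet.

11.1 lb·ft

ω = 2π × 1419/60 = 148.6 rad/s
τ = P/ω = 2240/148.6 = 15.07 N·m
In lb·ft: 15.07/1.356 = 11.1 lb·ft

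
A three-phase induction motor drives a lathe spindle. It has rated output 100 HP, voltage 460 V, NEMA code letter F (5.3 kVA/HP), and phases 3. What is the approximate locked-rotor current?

665 A

S_LR = 5.3 × 100 = 530 kVA
I_LR = S_LR/(√3·V_L) = 530000/(1.732×460) = 665 A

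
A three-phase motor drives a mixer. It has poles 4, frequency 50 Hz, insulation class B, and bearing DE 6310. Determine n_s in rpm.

n_s = 120f/p = 120×50/4 = 1500 rpm

1500 rpm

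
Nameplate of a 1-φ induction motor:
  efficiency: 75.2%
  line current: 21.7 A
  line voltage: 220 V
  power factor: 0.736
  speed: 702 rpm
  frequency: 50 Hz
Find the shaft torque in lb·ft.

26.5 lb·ft

P_in = V·I·cosφ = 220 × 21.7 × 0.736 = 3514 W
P_out = η·P_in = 0.752 × 3514 = 2643 W
n = 702 rpm
ω = 2π×702/60 = 73.51 rad/s
τ = P_out/ω = 2643/73.51 = 35.95 N·m
In lb·ft: 35.95/1.356 = 26.5 lb·ft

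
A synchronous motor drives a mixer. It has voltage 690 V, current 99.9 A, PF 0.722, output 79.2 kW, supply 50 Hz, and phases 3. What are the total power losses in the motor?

P_in = √3·V·I·cosφ = 1.732×690×99.9×0.722 = 86198 W
P_out = 79200 W
Losses = P_in − P_out = 86198 − 79200 = 6998 W

7 kW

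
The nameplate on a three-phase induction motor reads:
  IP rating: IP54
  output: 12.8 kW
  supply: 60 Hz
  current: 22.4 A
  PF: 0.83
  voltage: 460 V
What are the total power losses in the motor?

P_in = √3·V·I·cosφ = 1.732×460×22.4×0.83 = 14813 W
P_out = 12800 W
Losses = P_in − P_out = 14813 − 12800 = 2013 W

2.01 kW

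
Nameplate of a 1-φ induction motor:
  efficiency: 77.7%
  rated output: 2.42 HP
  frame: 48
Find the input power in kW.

P_out = 2.42 × 746 = 1805 W
P_in = P_out/η = 1805/0.777 = 2323 W = 2.32 kW

2.32 kW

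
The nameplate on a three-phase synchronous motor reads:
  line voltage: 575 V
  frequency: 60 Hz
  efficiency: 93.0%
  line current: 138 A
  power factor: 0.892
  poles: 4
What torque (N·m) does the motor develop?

P_in = √3·V·I·cosφ = 1.732 × 575 × 138 × 0.892 = 122591 W
P_out = η·P_in = 0.93 × 122591 = 114010 W
n = n_s = 120×60/4 = 1800 rpm (synchronous)
ω = 2π×1800/60 = 188.5 rad/s
τ = P_out/ω = 114010/188.5 = 605 N·m

605 N·m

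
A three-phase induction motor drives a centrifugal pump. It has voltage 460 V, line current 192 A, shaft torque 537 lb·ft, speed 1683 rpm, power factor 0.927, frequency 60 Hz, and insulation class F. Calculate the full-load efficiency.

90.5 %

τ = 537 lb·ft × 1.356 = 728.2 N·m
ω = 2π × 1683/60 = 176.2 rad/s; P_out = τω = 728.2 × 176.2 = 128309 W
P_in = √3·V_L·I_L·cosφ = 1.732 × 460 × 192 × 0.927 = 141803 W
η = P_out / P_in = 128309 / 141803 = 0.905 = 90.5%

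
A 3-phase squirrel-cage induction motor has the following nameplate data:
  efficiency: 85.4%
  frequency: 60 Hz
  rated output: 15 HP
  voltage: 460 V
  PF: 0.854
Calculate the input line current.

19.3 A

P_out = 15 × 746 = 11190 W
P_in = P_out / η = 11190 / 0.854 = 13103 W
I_L = P_in / (√3·V_L·cosφ) = 13103 / (1.732 × 460 × 0.854) = 19.3 A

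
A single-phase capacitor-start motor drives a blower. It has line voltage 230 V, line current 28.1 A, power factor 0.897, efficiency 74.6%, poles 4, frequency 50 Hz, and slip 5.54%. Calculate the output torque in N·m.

29.1 N·m

P_in = V·I·cosφ = 230 × 28.1 × 0.897 = 5797 W
P_out = η·P_in = 0.746 × 5797 = 4325 W
n_s = 120×50/4 = 1500 rpm; n = 1500×(1−0.0554) = 1417 rpm
ω = 2π×1417/60 = 148.4 rad/s
τ = P_out/ω = 4325/148.4 = 29.1 N·m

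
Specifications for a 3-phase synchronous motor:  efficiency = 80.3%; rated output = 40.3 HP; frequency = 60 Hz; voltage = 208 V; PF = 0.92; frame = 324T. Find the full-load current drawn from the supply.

P_out = 40.3 × 746 = 30064 W
P_in = P_out / η = 30064 / 0.803 = 37440 W
I_L = P_in / (√3·V_L·cosφ) = 37440 / (1.732 × 208 × 0.92) = 113 A

113 A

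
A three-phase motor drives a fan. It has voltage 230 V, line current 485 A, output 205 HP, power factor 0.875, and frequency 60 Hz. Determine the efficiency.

90.5 %

P_out = 205 × 746 = 152930 W
P_in = √3·V_L·I_L·cosφ = 1.732 × 230 × 485 × 0.875 = 169054 W
η = P_out / P_in = 152930 / 169054 = 0.905 = 90.5%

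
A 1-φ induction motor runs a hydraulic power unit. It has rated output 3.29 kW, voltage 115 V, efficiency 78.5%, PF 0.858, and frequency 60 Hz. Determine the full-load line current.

42.5 A

P_out = 3.29 kW = 3290 W
P_in = P_out / η = 3290 / 0.785 = 4191 W
I = P_in / (V·cosφ) = 4191 / (115 × 0.858) = 42.5 A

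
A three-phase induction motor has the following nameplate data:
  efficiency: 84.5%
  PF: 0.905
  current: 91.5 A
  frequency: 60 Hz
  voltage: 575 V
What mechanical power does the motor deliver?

69.7 kW

P_in = √3·V·I·cosφ = 1.732 × 575 × 91.5 × 0.905 = 82468 W
P_out = η·P_in = 0.845 × 82468 = 69685 W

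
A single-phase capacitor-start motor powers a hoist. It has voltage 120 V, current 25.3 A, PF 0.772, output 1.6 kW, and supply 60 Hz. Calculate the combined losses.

P_in = V·I·cosφ = 120×25.3×0.772 = 2344 W
P_out = 1600 W
Losses = P_in − P_out = 2344 − 1600 = 744 W

744 W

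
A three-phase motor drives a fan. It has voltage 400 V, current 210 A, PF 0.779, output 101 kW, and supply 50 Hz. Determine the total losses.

12.3 kW

P_in = √3·V·I·cosφ = 1.732×400×210×0.779 = 113335 W
P_out = 101000 W
Losses = P_in − P_out = 113335 − 101000 = 12335 W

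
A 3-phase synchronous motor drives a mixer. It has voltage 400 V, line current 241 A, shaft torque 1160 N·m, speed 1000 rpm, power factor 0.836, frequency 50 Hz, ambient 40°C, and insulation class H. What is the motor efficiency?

87.0 %

ω = 2π × 1000/60 = 104.7 rad/s; P_out = τω = 1160 × 104.7 = 121452 W
P_in = √3·V_L·I_L·cosφ = 1.732 × 400 × 241 × 0.836 = 139583 W
η = P_out / P_in = 121452 / 139583 = 0.870 = 87.0%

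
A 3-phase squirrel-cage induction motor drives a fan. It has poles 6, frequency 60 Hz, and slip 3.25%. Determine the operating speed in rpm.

1161 rpm

n_s = 120f/p = 120×60/6 = 1200 rpm
n = n_s(1 − s) = 1200 × (1 − 0.0325) = 1161 rpm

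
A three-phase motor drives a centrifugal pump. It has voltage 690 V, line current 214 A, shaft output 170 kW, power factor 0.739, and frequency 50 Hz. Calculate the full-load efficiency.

89.9 %

P_out = 170 kW = 170000 W
P_in = √3·V_L·I_L·cosφ = 1.732 × 690 × 214 × 0.739 = 188997 W
η = P_out / P_in = 170000 / 188997 = 0.899 = 89.9%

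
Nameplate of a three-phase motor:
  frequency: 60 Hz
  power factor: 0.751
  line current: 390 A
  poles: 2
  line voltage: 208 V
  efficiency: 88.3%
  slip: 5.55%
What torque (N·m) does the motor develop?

262 N·m

P_in = √3·V·I·cosφ = 1.732 × 208 × 390 × 0.751 = 105515 W
P_out = η·P_in = 0.883 × 105515 = 93170 W
n_s = 120×60/2 = 3600 rpm; n = 3600×(1−0.0555) = 3400 rpm
ω = 2π×3400/60 = 356 rad/s
τ = P_out/ω = 93170/356 = 262 N·m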